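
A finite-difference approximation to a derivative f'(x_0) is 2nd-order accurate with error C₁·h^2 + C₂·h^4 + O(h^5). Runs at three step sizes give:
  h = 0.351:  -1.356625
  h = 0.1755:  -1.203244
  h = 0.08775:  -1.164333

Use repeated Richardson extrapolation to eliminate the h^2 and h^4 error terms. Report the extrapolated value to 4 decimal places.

-1.1513

First eliminate the h^2 term (factor 2^2 = 4):
  B₁ = (4·(-1.203244) − (-1.356625))/3 = -1.152117
  B₂ = (4·(-1.164333) − (-1.203244))/3 = -1.151363
Then eliminate the h^4 term (factor 2^4 = 16):
  (16·(-1.151363) − (-1.152117))/15 = -1.151313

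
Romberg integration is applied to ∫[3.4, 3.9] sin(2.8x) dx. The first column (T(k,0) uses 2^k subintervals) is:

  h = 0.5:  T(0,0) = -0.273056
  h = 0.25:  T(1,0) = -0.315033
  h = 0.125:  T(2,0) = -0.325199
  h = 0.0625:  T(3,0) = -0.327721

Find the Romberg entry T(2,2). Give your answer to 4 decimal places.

T(1,1) = (4·(-0.315033) − (-0.273056)) / 3 = -0.329025
T(2,1) = (4·(-0.325199) − (-0.315033)) / 3 = -0.328588
T(2,2) = (16·(-0.328588) − (-0.329025)) / 15 = -0.328559
(Column j=1 coincides with Simpson's rule on the same nodes.)

-0.3286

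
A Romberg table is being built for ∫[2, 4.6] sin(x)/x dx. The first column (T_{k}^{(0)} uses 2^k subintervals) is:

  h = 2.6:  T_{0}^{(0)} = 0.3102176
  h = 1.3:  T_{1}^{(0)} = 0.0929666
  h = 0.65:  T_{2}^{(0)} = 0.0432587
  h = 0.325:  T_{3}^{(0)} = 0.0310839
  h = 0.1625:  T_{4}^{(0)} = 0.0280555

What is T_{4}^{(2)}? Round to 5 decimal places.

T_{3}^{(1)} = 0.0310839 + (0.0310839 − 0.0432587)/3 = 0.0270256
T_{4}^{(1)} = (4·0.0280555 − 0.0310839) / 3 = 0.0270460
T_{4}^{(2)} = (16·0.0270460 − 0.0270256) / 15 = 0.0270474

0.02705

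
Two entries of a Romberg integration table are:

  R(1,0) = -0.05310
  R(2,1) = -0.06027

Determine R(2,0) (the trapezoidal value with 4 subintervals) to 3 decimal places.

From R(2,1) = (4·R(2,0) − R(1,0))/3, solve for R(2,0):
4·R(2,0) = 3·(-0.06027) + (-0.05310) = -0.23391
R(2,0) = -0.05848

-0.058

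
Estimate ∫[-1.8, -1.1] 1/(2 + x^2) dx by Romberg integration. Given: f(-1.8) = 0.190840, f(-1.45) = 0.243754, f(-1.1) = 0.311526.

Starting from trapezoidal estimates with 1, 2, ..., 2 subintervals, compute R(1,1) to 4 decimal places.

R(0,0) (trapezoid, 1 panel, h=0.7000): 0.175828
R(1,0) (trapezoid, 2 panels, h=0.3500): 0.173228
R(1,1) = 0.173228 + (0.173228 − 0.175828)/3 = 0.172361

0.1724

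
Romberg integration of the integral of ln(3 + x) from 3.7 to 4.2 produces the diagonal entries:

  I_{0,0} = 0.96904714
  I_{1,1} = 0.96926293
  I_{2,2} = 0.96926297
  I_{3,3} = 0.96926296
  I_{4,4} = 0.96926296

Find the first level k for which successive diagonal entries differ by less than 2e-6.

|I_{1,1} − I_{0,0}| = 0.00021579 ≥ 2e-6
|I_{2,2} − I_{1,1}| = 0.00000004 < 2e-6

k = 2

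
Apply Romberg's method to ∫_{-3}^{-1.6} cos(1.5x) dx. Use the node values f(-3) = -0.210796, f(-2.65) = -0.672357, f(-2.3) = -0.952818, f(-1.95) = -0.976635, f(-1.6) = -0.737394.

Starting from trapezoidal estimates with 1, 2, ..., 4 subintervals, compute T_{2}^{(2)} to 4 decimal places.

T_{0}^{(0)} (trapezoid, 1 panel, h=1.4000): -0.663733
T_{1}^{(0)} (trapezoid, 2 panels, h=0.7000): -0.998839
T_{2}^{(0)} (trapezoid, 4 panels, h=0.3500): -1.076567
T_{1}^{(1)} = -0.998839 + (-0.998839 − (-0.663733))/3 = -1.110541
T_{2}^{(1)} = -1.076567 + (-1.076567 − (-0.998839))/3 = -1.102476
T_{2}^{(2)} = -1.102476 + (-1.102476 − (-1.110541))/15 = -1.101938

-1.1019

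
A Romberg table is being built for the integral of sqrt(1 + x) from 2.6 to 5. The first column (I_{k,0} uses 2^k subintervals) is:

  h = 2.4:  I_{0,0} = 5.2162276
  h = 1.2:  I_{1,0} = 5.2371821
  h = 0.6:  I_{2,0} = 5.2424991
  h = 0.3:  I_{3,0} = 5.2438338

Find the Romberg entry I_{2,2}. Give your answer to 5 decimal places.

Richardson extrapolation on the trapezoidal column (denominator 4−1=3):
I_{1,1} = (4·5.2371821 − 5.2162276) / 3 = 5.2441669
I_{2,1} = 5.2424991 + (5.2424991 − 5.2371821)/3 = 5.2442714
I_{2,2} = (16·5.2442714 − 5.2441669) / 15 = 5.2442784
(Column j=1 coincides with Simpson's rule on the same nodes.)

5.24428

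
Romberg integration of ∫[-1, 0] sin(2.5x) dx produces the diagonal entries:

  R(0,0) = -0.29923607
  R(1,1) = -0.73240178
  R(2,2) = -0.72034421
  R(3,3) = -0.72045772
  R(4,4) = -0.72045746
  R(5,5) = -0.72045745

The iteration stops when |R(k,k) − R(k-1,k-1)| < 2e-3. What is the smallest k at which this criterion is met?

k = 3

|R(1,1) − R(0,0)| = 0.43316571 ≥ 2e-3
|R(2,2) − R(1,1)| = 0.01205757 ≥ 2e-3
|R(3,3) − R(2,2)| = 0.00011351 < 2e-3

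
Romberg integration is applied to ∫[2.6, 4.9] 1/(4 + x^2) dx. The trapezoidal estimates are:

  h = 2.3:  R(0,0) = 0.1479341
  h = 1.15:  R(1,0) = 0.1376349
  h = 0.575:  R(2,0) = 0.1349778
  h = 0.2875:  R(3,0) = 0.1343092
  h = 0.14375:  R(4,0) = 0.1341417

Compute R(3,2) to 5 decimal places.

0.13409

Richardson extrapolation on the trapezoidal column (denominator 4−1=3):
R(2,1) = (4·0.1349778 − 0.1376349) / 3 = 0.1340921
R(3,1) = (4·0.1343092 − 0.1349778) / 3 = 0.1340863
R(3,2) = (16·0.1340863 − 0.1340921) / 15 = 0.1340859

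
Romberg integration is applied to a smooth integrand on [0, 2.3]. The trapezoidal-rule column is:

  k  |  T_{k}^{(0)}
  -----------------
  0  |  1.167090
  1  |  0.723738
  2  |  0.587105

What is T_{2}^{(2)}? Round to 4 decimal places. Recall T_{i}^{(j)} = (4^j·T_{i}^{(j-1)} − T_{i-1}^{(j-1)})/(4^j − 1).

0.5393

Richardson extrapolation on the trapezoidal column (denominator 4−1=3):
T_{1}^{(1)} = (4·0.723738 − 1.167090) / 3 = 0.575954
T_{2}^{(1)} = 0.587105 + (0.587105 − 0.723738)/3 = 0.541561
T_{2}^{(2)} = (16·0.541561 − 0.575954) / 15 = 0.539268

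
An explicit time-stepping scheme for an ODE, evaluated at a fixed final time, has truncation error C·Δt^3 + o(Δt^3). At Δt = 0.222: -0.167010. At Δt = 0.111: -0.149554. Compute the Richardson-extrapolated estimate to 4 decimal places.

The leading error scales as Δt^3; refining by a factor of 2 reduces it by 2^3 = 8.
Extrapolated value = (8·A(Δt/2) − A(Δt)) / (8 − 1)
= (8·(-0.149554) − (-0.167010)) / 7
= -1.029422 / 7 = -0.147060

-0.1471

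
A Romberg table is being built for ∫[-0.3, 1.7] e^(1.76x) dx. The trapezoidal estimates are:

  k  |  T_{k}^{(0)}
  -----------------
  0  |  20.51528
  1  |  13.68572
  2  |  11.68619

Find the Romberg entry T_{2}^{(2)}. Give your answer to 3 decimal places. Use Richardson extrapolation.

T_{1}^{(1)} = (4·13.68572 − 20.51528) / 3 = 11.40920
T_{2}^{(1)} = (4·11.68619 − 13.68572) / 3 = 11.01968
T_{2}^{(2)} = (16·11.01968 − 11.40920) / 15 = 10.99371

10.994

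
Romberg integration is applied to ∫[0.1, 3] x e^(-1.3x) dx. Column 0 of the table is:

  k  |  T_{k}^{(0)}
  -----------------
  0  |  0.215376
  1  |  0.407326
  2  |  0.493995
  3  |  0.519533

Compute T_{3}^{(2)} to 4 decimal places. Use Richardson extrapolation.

Richardson extrapolation on the trapezoidal column (denominator 4−1=3):
T_{2}^{(1)} = 0.493995 + (0.493995 − 0.407326)/3 = 0.522885
T_{3}^{(1)} = (4·0.519533 − 0.493995) / 3 = 0.528046
T_{3}^{(2)} = (16·0.528046 − 0.522885) / 15 = 0.528390

0.5284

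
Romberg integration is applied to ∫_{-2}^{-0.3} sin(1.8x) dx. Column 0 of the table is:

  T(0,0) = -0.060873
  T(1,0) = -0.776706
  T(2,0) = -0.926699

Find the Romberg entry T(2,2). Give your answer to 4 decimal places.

-0.9741

Richardson extrapolation on the trapezoidal column (denominator 4−1=3):
T(1,1) = (4·(-0.776706) − (-0.060873)) / 3 = -1.015317
T(2,1) = -0.926699 + (-0.926699 − (-0.776706))/3 = -0.976697
T(2,2) = -0.976697 + (-0.976697 − (-1.015317))/15 = -0.974122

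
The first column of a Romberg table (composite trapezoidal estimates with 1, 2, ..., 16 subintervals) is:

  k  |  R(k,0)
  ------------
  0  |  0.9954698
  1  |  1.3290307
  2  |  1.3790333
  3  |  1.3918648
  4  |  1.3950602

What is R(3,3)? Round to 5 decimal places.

1.39623

Richardson extrapolation on the trapezoidal column (denominator 4−1=3):
R(1,1) = (4·1.3290307 − 0.9954698) / 3 = 1.4402177
R(2,1) = (4·1.3790333 − 1.3290307) / 3 = 1.3957008
R(3,1) = (4·1.3918648 − 1.3790333) / 3 = 1.3961420
R(2,2) = (16·1.3957008 − 1.4402177) / 15 = 1.3927330
R(3,2) = (16·1.3961420 − 1.3957008) / 15 = 1.3961714
R(3,3) = 1.3961714 + (1.3961714 − 1.3927330)/63 = 1.3962260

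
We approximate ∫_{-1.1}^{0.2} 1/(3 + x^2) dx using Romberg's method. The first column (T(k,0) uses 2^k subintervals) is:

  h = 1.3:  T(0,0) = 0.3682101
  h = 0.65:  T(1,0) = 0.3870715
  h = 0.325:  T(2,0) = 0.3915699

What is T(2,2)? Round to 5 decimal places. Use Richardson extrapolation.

0.39305

T(1,1) = 0.3870715 + (0.3870715 − 0.3682101)/3 = 0.3933586
T(2,1) = (4·0.3915699 − 0.3870715) / 3 = 0.3930694
T(2,2) = (16·0.3930694 − 0.3933586) / 15 = 0.3930501
(Column j=1 coincides with Simpson's rule on the same nodes.)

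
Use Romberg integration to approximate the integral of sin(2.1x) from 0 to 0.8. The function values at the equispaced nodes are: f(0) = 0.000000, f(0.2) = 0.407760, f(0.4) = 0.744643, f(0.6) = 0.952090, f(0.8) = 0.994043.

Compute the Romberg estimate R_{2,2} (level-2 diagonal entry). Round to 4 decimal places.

R_{0,0} (trapezoid, 1 panel, h=0.8000): 0.397617
R_{1,0} (trapezoid, 2 panels, h=0.4000): 0.496666
R_{2,0} (trapezoid, 4 panels, h=0.2000): 0.520303
R_{1,1} = 0.496666 + (0.496666 − 0.397617)/3 = 0.529682
R_{2,1} = 0.520303 + (0.520303 − 0.496666)/3 = 0.528182
R_{2,2} = 0.528182 + (0.528182 − 0.529682)/15 = 0.528082

0.5281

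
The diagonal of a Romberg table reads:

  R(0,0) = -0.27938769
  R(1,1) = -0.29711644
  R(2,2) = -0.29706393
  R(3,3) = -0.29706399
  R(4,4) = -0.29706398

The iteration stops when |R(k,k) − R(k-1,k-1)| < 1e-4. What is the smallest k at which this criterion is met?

|R(1,1) − R(0,0)| = 0.01772875 ≥ 1e-4
|R(2,2) − R(1,1)| = 0.00005251 < 1e-4

k = 2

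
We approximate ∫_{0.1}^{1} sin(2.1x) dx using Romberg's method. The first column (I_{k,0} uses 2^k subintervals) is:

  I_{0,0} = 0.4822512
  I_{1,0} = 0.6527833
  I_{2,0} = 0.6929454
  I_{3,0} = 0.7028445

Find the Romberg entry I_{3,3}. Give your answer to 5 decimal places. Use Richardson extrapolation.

0.70613

I_{1,1} = 0.6527833 + (0.6527833 − 0.4822512)/3 = 0.7096273
I_{2,1} = 0.6929454 + (0.6929454 − 0.6527833)/3 = 0.7063328
I_{3,1} = 0.7028445 + (0.7028445 − 0.6929454)/3 = 0.7061442
I_{2,2} = (16·0.7063328 − 0.7096273) / 15 = 0.7061132
I_{3,2} = (16·0.7061442 − 0.7063328) / 15 = 0.7061316
I_{3,3} = (64·0.7061316 − 0.7061132) / 63 = 0.7061319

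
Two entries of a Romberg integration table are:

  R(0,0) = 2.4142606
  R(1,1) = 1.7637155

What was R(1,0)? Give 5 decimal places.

From R(1,1) = (4·R(1,0) − R(0,0))/3, solve for R(1,0):
4·R(1,0) = 3·1.7637155 + 2.4142606 = 7.7054071
R(1,0) = 1.9263518

1.92635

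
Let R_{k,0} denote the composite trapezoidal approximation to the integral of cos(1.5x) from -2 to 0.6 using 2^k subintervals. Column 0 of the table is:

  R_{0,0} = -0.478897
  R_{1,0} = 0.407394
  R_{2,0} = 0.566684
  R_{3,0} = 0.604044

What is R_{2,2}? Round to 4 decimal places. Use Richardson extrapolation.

R_{1,1} = 0.407394 + (0.407394 − (-0.478897))/3 = 0.702824
R_{2,1} = 0.566684 + (0.566684 − 0.407394)/3 = 0.619781
R_{2,2} = (16·0.619781 − 0.702824) / 15 = 0.614245
(Column j=1 coincides with Simpson's rule on the same nodes.)

0.6142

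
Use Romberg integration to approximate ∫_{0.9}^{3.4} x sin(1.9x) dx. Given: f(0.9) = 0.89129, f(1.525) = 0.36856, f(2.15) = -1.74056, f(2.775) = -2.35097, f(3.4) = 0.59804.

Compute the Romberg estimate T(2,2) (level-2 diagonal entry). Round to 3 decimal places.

-2.053

T(0,0) (trapezoid, 1 panel, h=2.5000): 1.86166
T(1,0) (trapezoid, 2 panels, h=1.2500): -1.24487
T(2,0) (trapezoid, 4 panels, h=0.6250): -1.86144
T(1,1) = -1.24487 + (-1.24487 − 1.86166)/3 = -2.28038
T(2,1) = -1.86144 + (-1.86144 − (-1.24487))/3 = -2.06696
T(2,2) = -2.06696 + (-2.06696 − (-2.28038))/15 = -2.05273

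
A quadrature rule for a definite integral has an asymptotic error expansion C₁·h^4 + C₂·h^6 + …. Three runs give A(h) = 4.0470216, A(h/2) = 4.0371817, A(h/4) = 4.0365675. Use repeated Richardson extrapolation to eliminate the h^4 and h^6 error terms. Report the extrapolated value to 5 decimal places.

4.03653

First eliminate the h^4 term (factor 2^4 = 16):
  B₁ = (16·4.0371817 − 4.0470216)/15 = 4.0365257
  B₂ = (16·4.0365675 − 4.0371817)/15 = 4.0365266
Then eliminate the h^6 term (factor 2^6 = 64):
  (64·4.0365266 − 4.0365257)/63 = 4.0365266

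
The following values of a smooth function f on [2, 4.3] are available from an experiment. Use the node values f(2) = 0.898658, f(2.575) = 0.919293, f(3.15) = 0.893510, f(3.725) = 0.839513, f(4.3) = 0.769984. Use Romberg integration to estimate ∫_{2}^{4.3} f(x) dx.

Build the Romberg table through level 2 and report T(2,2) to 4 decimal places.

T(0,0) (trapezoid, 1 panel, h=2.3000): 1.918938
T(1,0) (trapezoid, 2 panels, h=1.1500): 1.987006
T(2,0) (trapezoid, 4 panels, h=0.5750): 2.004816
T(1,1) = 1.987006 + (1.987006 − 1.918938)/3 = 2.009695
T(2,1) = 2.004816 + (2.004816 − 1.987006)/3 = 2.010753
T(2,2) = 2.010753 + (2.010753 − 2.009695)/15 = 2.010824

2.0108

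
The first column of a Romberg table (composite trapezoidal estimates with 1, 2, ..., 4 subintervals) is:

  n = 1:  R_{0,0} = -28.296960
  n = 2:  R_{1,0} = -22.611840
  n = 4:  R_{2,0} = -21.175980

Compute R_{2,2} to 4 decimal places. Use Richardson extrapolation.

R_{1,1} = (4·(-22.611840) − (-28.296960)) / 3 = -20.716800
R_{2,1} = (4·(-21.175980) − (-22.611840)) / 3 = -20.697360
R_{2,2} = -20.697360 + (-20.697360 − (-20.716800))/15 = -20.696064

-20.6961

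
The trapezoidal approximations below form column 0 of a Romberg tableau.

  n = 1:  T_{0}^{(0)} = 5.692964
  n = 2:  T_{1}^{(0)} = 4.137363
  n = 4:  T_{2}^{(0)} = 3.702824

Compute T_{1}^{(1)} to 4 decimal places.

3.6188

T_{1}^{(1)} = (4·4.137363 − 5.692964) / 3 = 3.618829
(Column j=1 coincides with Simpson's rule on the same nodes.)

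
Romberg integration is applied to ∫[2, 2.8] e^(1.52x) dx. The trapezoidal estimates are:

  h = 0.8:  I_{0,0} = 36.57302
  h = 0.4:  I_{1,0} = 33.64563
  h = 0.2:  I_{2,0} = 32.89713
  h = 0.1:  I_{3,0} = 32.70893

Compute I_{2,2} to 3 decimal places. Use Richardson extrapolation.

I_{1,1} = 33.64563 + (33.64563 − 36.57302)/3 = 32.66983
I_{2,1} = 32.89713 + (32.89713 − 33.64563)/3 = 32.64763
I_{2,2} = (16·32.64763 − 32.66983) / 15 = 32.64615
(Column j=1 coincides with Simpson's rule on the same nodes.)

32.646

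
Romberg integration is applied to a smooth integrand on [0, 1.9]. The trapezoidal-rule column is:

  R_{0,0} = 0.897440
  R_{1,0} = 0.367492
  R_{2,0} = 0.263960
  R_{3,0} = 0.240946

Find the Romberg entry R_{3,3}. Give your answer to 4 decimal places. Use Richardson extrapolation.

0.2336

Richardson extrapolation on the trapezoidal column (denominator 4−1=3):
R_{1,1} = (4·0.367492 − 0.897440) / 3 = 0.190843
R_{2,1} = 0.263960 + (0.263960 − 0.367492)/3 = 0.229449
R_{3,1} = (4·0.240946 − 0.263960) / 3 = 0.233275
R_{2,2} = (16·0.229449 − 0.190843) / 15 = 0.232023
R_{3,2} = (16·0.233275 − 0.229449) / 15 = 0.233530
R_{3,3} = 0.233530 + (0.233530 − 0.232023)/63 = 0.233554
(Column j=1 coincides with Simpson's rule on the same nodes.)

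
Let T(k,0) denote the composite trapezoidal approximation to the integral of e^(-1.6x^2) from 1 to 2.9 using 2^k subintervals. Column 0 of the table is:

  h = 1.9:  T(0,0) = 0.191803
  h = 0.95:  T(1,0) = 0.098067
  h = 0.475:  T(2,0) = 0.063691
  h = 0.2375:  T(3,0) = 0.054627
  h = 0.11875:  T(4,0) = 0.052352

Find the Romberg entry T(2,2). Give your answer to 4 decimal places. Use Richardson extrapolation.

0.0513

Richardson extrapolation on the trapezoidal column (denominator 4−1=3):
T(1,1) = 0.098067 + (0.098067 − 0.191803)/3 = 0.066822
T(2,1) = (4·0.063691 − 0.098067) / 3 = 0.052232
T(2,2) = 0.052232 + (0.052232 − 0.066822)/15 = 0.051259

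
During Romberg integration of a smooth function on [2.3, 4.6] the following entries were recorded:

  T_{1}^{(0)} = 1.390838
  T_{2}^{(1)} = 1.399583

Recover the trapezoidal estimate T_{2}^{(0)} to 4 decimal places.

1.3974

From T_{2}^{(1)} = (4·T_{2}^{(0)} − T_{1}^{(0)})/3, solve for T_{2}^{(0)}:
4·T_{2}^{(0)} = 3·1.399583 + 1.390838 = 5.589587
T_{2}^{(0)} = 1.397397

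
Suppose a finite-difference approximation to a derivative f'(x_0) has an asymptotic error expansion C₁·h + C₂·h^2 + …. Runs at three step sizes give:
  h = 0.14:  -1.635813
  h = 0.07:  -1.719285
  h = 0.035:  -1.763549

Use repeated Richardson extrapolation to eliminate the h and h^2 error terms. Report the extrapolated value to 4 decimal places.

-1.8095

First eliminate the h term (factor 2^1 = 2):
  B₁ = (2·(-1.719285) − (-1.635813))/1 = -1.802757
  B₂ = (2·(-1.763549) − (-1.719285))/1 = -1.807813
Then eliminate the h^2 term (factor 2^2 = 4):
  (4·(-1.807813) − (-1.802757))/3 = -1.809498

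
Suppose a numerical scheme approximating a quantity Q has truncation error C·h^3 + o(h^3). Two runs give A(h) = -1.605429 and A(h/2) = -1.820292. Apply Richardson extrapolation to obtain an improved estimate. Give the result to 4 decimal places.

-1.8510

The leading error scales as h^3; refining by a factor of 2 reduces it by 2^3 = 8.
Extrapolated value = (8·A(h/2) − A(h)) / (8 − 1)
= (8·(-1.820292) − (-1.605429)) / 7
= -12.956907 / 7 = -1.850987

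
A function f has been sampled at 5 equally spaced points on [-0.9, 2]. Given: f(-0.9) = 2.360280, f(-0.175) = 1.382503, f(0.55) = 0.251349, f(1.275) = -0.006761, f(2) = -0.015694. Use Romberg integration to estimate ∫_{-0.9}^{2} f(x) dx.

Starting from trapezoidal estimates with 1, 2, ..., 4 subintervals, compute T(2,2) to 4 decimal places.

2.0446

T(0,0) (trapezoid, 1 panel, h=2.9000): 3.399650
T(1,0) (trapezoid, 2 panels, h=1.4500): 2.064281
T(2,0) (trapezoid, 4 panels, h=0.7250): 2.029553
T(1,1) = 2.064281 + (2.064281 − 3.399650)/3 = 1.619158
T(2,1) = 2.029553 + (2.029553 − 2.064281)/3 = 2.017977
T(2,2) = 2.017977 + (2.017977 − 1.619158)/15 = 2.044565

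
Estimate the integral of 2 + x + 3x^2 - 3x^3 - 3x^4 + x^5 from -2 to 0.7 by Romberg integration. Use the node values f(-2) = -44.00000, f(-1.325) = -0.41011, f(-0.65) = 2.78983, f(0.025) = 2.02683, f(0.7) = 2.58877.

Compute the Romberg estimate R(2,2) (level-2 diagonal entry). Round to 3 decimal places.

-6.140

R(0,0) (trapezoid, 1 panel, h=2.7000): -55.90516
R(1,0) (trapezoid, 2 panels, h=1.3500): -24.18631
R(2,0) (trapezoid, 4 panels, h=0.6750): -11.00187
R(1,1) = -24.18631 + (-24.18631 − (-55.90516))/3 = -13.61336
R(2,1) = -11.00187 + (-11.00187 − (-24.18631))/3 = -6.60706
R(2,2) = -6.60706 + (-6.60706 − (-13.61336))/15 = -6.13997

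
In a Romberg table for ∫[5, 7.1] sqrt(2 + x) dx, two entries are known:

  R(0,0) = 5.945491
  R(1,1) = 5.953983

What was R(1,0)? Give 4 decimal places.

5.9519

From R(1,1) = (4·R(1,0) − R(0,0))/3, solve for R(1,0):
4·R(1,0) = 3·5.953983 + 5.945491 = 23.807440
R(1,0) = 5.951860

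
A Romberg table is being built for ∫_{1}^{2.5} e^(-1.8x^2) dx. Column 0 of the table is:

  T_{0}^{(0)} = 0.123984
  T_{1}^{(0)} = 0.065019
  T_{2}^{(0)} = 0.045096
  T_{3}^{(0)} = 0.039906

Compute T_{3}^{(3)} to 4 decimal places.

T_{1}^{(1)} = 0.065019 + (0.065019 − 0.123984)/3 = 0.045364
T_{2}^{(1)} = (4·0.045096 − 0.065019) / 3 = 0.038455
T_{3}^{(1)} = 0.039906 + (0.039906 − 0.045096)/3 = 0.038176
T_{2}^{(2)} = (16·0.038455 − 0.045364) / 15 = 0.037994
T_{3}^{(2)} = 0.038176 + (0.038176 − 0.038455)/15 = 0.038157
T_{3}^{(3)} = (64·0.038157 − 0.037994) / 63 = 0.038160
(Column j=1 coincides with Simpson's rule on the same nodes.)

0.0382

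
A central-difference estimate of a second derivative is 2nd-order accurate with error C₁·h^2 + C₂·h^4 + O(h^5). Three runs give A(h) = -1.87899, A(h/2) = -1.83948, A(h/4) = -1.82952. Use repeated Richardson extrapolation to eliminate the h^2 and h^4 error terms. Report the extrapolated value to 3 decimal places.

-1.826

First eliminate the h^2 term (factor 2^2 = 4):
  B₁ = (4·(-1.83948) − (-1.87899))/3 = -1.82631
  B₂ = (4·(-1.82952) − (-1.83948))/3 = -1.82620
Then eliminate the h^4 term (factor 2^4 = 16):
  (16·(-1.82620) − (-1.82631))/15 = -1.82619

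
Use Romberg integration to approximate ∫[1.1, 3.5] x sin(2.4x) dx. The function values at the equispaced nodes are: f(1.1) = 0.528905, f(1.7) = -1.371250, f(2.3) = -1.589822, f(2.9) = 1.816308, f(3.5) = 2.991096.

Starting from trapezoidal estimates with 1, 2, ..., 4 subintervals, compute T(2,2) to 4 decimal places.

0.5281

T(0,0) (trapezoid, 1 panel, h=2.4000): 4.224001
T(1,0) (trapezoid, 2 panels, h=1.2000): 0.204214
T(2,0) (trapezoid, 4 panels, h=0.6000): 0.369142
T(1,1) = 0.204214 + (0.204214 − 4.224001)/3 = -1.135715
T(2,1) = 0.369142 + (0.369142 − 0.204214)/3 = 0.424118
T(2,2) = 0.424118 + (0.424118 − (-1.135715))/15 = 0.528107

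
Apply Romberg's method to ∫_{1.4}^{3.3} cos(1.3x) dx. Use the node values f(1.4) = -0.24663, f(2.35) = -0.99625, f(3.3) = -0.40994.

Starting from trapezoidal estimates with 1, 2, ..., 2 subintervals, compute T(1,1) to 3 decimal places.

-1.470

T(0,0) (trapezoid, 1 panel, h=1.9000): -0.62374
T(1,0) (trapezoid, 2 panels, h=0.9500): -1.25831
T(1,1) = -1.25831 + (-1.25831 − (-0.62374))/3 = -1.46983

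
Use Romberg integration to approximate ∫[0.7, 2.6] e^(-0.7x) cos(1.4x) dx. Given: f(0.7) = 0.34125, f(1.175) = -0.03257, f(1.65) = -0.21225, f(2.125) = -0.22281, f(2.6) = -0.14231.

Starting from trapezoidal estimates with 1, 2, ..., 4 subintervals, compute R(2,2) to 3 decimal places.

R(0,0) (trapezoid, 1 panel, h=1.9000): 0.18899
R(1,0) (trapezoid, 2 panels, h=0.9500): -0.10714
R(2,0) (trapezoid, 4 panels, h=0.4750): -0.17488
R(1,1) = -0.10714 + (-0.10714 − 0.18899)/3 = -0.20585
R(2,1) = -0.17488 + (-0.17488 − (-0.10714))/3 = -0.19746
R(2,2) = -0.19746 + (-0.19746 − (-0.20585))/15 = -0.19690

-0.197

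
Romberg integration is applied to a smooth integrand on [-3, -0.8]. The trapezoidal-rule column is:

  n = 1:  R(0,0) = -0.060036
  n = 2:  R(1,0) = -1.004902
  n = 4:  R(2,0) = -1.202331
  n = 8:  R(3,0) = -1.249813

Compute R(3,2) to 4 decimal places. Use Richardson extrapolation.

Richardson extrapolation on the trapezoidal column (denominator 4−1=3):
R(2,1) = (4·(-1.202331) − (-1.004902)) / 3 = -1.268141
R(3,1) = -1.249813 + (-1.249813 − (-1.202331))/3 = -1.265640
R(3,2) = (16·(-1.265640) − (-1.268141)) / 15 = -1.265473

-1.2655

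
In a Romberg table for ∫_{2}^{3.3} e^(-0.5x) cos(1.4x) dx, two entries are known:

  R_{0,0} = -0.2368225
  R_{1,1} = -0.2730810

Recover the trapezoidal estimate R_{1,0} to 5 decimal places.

From R_{1,1} = (4·R_{1,0} − R_{0,0})/3, solve for R_{1,0}:
4·R_{1,0} = 3·(-0.2730810) + (-0.2368225) = -1.0560655
R_{1,0} = -0.2640164

-0.26402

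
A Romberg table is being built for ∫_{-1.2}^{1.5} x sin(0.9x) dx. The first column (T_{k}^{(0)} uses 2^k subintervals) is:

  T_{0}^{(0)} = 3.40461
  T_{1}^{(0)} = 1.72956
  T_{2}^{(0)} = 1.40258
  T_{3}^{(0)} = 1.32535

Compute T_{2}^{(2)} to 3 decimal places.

1.302

Richardson extrapolation on the trapezoidal column (denominator 4−1=3):
T_{1}^{(1)} = 1.72956 + (1.72956 − 3.40461)/3 = 1.17121
T_{2}^{(1)} = (4·1.40258 − 1.72956) / 3 = 1.29359
T_{2}^{(2)} = 1.29359 + (1.29359 − 1.17121)/15 = 1.30175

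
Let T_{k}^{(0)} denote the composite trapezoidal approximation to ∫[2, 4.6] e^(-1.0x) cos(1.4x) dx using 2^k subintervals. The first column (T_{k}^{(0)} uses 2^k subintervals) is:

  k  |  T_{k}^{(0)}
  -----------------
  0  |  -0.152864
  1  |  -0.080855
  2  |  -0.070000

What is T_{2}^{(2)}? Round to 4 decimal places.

Richardson extrapolation on the trapezoidal column (denominator 4−1=3):
T_{1}^{(1)} = -0.080855 + (-0.080855 − (-0.152864))/3 = -0.056852
T_{2}^{(1)} = -0.070000 + (-0.070000 − (-0.080855))/3 = -0.066382
T_{2}^{(2)} = (16·(-0.066382) − (-0.056852)) / 15 = -0.067017

-0.0670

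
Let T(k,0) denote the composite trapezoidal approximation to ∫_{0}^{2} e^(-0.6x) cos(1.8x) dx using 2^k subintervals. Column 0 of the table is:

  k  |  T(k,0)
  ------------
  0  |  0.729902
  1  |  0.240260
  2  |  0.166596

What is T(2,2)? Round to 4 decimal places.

Richardson extrapolation on the trapezoidal column (denominator 4−1=3):
T(1,1) = (4·0.240260 − 0.729902) / 3 = 0.077046
T(2,1) = 0.166596 + (0.166596 − 0.240260)/3 = 0.142041
T(2,2) = (16·0.142041 − 0.077046) / 15 = 0.146374

0.1464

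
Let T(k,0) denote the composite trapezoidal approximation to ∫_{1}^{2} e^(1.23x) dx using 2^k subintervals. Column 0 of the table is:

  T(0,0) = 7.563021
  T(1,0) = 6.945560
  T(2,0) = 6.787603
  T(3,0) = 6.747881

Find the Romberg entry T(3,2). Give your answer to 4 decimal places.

T(2,1) = (4·6.787603 − 6.945560) / 3 = 6.734951
T(3,1) = (4·6.747881 − 6.787603) / 3 = 6.734640
T(3,2) = 6.734640 + (6.734640 − 6.734951)/15 = 6.734619
(Column j=1 coincides with Simpson's rule on the same nodes.)

6.7346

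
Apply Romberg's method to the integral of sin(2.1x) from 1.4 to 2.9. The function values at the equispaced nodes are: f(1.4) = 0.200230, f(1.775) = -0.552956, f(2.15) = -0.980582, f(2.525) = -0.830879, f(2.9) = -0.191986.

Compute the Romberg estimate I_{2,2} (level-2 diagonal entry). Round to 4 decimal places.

-0.9332

I_{0,0} (trapezoid, 1 panel, h=1.5000): 0.006183
I_{1,0} (trapezoid, 2 panels, h=0.7500): -0.732345
I_{2,0} (trapezoid, 4 panels, h=0.3750): -0.885111
I_{1,1} = -0.732345 + (-0.732345 − 0.006183)/3 = -0.978521
I_{2,1} = -0.885111 + (-0.885111 − (-0.732345))/3 = -0.936033
I_{2,2} = -0.936033 + (-0.936033 − (-0.978521))/15 = -0.933200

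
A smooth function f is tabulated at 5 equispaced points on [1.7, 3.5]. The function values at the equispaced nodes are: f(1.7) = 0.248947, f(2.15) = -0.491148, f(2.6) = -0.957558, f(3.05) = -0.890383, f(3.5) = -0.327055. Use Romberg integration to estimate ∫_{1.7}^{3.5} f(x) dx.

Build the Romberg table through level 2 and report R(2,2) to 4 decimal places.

-1.1249

R(0,0) (trapezoid, 1 panel, h=1.8000): -0.070297
R(1,0) (trapezoid, 2 panels, h=0.9000): -0.896951
R(2,0) (trapezoid, 4 panels, h=0.4500): -1.070164
R(1,1) = -0.896951 + (-0.896951 − (-0.070297))/3 = -1.172502
R(2,1) = -1.070164 + (-1.070164 − (-0.896951))/3 = -1.127902
R(2,2) = -1.127902 + (-1.127902 − (-1.172502))/15 = -1.124929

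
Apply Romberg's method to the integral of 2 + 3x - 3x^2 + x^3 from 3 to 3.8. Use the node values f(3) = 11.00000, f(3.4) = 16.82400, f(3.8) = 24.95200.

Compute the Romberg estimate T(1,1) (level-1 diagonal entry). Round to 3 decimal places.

13.766

T(0,0) (trapezoid, 1 panel, h=0.8000): 14.38080
T(1,0) (trapezoid, 2 panels, h=0.4000): 13.92000
T(1,1) = 13.92000 + (13.92000 − 14.38080)/3 = 13.76640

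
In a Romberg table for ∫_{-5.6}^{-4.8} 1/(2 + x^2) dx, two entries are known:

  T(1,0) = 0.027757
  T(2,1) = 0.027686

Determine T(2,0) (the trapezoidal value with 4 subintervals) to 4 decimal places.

From T(2,1) = (4·T(2,0) − T(1,0))/3, solve for T(2,0):
4·T(2,0) = 3·0.027686 + 0.027757 = 0.110815
T(2,0) = 0.027704

0.0277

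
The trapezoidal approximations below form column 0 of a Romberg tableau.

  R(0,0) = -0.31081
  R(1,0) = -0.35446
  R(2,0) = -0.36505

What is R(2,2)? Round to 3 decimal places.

Richardson extrapolation on the trapezoidal column (denominator 4−1=3):
R(1,1) = -0.35446 + (-0.35446 − (-0.31081))/3 = -0.36901
R(2,1) = -0.36505 + (-0.36505 − (-0.35446))/3 = -0.36858
R(2,2) = -0.36858 + (-0.36858 − (-0.36901))/15 = -0.36855

-0.369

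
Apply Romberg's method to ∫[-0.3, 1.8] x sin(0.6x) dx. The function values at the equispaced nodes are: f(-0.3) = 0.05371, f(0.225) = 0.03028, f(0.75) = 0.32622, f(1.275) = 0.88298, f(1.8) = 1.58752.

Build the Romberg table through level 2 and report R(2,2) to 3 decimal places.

1.041

R(0,0) (trapezoid, 1 panel, h=2.1000): 1.72329
R(1,0) (trapezoid, 2 panels, h=1.0500): 1.20418
R(2,0) (trapezoid, 4 panels, h=0.5250): 1.08155
R(1,1) = 1.20418 + (1.20418 − 1.72329)/3 = 1.03114
R(2,1) = 1.08155 + (1.08155 − 1.20418)/3 = 1.04067
R(2,2) = 1.04067 + (1.04067 − 1.03114)/15 = 1.04131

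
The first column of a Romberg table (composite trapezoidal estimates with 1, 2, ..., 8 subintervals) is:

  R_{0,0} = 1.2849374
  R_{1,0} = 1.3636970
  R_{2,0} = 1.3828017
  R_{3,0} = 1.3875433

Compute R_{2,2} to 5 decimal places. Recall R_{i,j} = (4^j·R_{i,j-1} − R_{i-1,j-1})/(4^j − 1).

1.38912

Richardson extrapolation on the trapezoidal column (denominator 4−1=3):
R_{1,1} = (4·1.3636970 − 1.2849374) / 3 = 1.3899502
R_{2,1} = 1.3828017 + (1.3828017 − 1.3636970)/3 = 1.3891699
R_{2,2} = 1.3891699 + (1.3891699 − 1.3899502)/15 = 1.3891179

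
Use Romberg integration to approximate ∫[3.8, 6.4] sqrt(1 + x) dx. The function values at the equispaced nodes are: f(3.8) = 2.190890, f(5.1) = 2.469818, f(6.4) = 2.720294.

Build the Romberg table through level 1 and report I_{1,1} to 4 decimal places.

6.4092

I_{0,0} (trapezoid, 1 panel, h=2.6000): 6.384539
I_{1,0} (trapezoid, 2 panels, h=1.3000): 6.403033
I_{1,1} = 6.403033 + (6.403033 − 6.384539)/3 = 6.409198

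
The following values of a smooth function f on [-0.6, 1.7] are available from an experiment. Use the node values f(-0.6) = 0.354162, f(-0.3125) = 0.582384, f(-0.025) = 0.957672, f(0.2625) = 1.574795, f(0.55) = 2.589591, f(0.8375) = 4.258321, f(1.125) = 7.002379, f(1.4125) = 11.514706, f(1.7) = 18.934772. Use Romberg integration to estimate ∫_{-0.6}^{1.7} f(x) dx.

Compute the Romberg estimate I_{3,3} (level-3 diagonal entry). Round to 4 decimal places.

10.7403

I_{0,0} (trapezoid, 1 panel, h=2.3000): 22.182274
I_{1,0} (trapezoid, 2 panels, h=1.1500): 14.069167
I_{2,0} (trapezoid, 4 panels, h=0.5750): 11.611613
I_{3,0} (trapezoid, 8 panels, h=0.2875): 10.960741
I_{1,1} = 14.069167 + (14.069167 − 22.182274)/3 = 11.364798
I_{2,1} = 11.611613 + (11.611613 − 14.069167)/3 = 10.792428
I_{3,1} = 10.960741 + (10.960741 − 11.611613)/3 = 10.743784
I_{2,2} = 10.792428 + (10.792428 − 11.364798)/15 = 10.754270
I_{3,2} = 10.743784 + (10.743784 − 10.792428)/15 = 10.740541
I_{3,3} = 10.740541 + (10.740541 − 10.754270)/63 = 10.740323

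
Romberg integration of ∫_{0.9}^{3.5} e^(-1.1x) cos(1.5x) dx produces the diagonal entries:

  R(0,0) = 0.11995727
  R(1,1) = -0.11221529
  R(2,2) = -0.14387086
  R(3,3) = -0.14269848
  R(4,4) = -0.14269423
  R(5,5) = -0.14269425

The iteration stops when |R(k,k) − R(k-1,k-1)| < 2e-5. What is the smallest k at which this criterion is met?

k = 4

|R(1,1) − R(0,0)| = 0.23217256 ≥ 2e-5
|R(2,2) − R(1,1)| = 0.03165557 ≥ 2e-5
|R(3,3) − R(2,2)| = 0.00117238 ≥ 2e-5
|R(4,4) − R(3,3)| = 0.00000425 < 2e-5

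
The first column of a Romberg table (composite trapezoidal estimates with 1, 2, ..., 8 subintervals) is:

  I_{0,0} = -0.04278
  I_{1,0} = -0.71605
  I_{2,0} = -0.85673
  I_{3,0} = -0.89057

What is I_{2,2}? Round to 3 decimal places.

-0.901

Richardson extrapolation on the trapezoidal column (denominator 4−1=3):
I_{1,1} = -0.71605 + (-0.71605 − (-0.04278))/3 = -0.94047
I_{2,1} = (4·(-0.85673) − (-0.71605)) / 3 = -0.90362
I_{2,2} = -0.90362 + (-0.90362 − (-0.94047))/15 = -0.90116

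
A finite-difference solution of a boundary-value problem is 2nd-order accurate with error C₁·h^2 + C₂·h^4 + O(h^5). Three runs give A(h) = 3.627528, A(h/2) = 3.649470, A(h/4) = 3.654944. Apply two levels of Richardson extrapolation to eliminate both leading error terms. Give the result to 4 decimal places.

First eliminate the h^2 term (factor 2^2 = 4):
  B₁ = (4·3.649470 − 3.627528)/3 = 3.656784
  B₂ = (4·3.654944 − 3.649470)/3 = 3.656769
Then eliminate the h^4 term (factor 2^4 = 16):
  (16·3.656769 − 3.656784)/15 = 3.656768

3.6568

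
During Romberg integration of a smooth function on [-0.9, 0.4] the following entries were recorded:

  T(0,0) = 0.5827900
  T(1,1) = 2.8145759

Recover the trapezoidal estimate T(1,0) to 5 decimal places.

2.25663

From T(1,1) = (4·T(1,0) − T(0,0))/3, solve for T(1,0):
4·T(1,0) = 3·2.8145759 + 0.5827900 = 9.0265177
T(1,0) = 2.2566294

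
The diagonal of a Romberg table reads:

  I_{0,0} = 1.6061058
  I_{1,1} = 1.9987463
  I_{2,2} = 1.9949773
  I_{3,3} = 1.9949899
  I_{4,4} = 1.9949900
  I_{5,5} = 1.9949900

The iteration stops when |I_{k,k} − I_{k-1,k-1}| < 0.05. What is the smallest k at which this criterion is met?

k = 2

|I_{1,1} − I_{0,0}| = 0.3926405 ≥ 0.05
|I_{2,2} − I_{1,1}| = 0.0037690 < 0.05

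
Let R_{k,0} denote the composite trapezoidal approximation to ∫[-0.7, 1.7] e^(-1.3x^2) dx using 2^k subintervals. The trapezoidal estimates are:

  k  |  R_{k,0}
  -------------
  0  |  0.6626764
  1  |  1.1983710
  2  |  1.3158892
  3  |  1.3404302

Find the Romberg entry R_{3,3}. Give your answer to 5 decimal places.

1.34809

R_{1,1} = 1.1983710 + (1.1983710 − 0.6626764)/3 = 1.3769359
R_{2,1} = (4·1.3158892 − 1.1983710) / 3 = 1.3550619
R_{3,1} = 1.3404302 + (1.3404302 − 1.3158892)/3 = 1.3486105
R_{2,2} = 1.3550619 + (1.3550619 − 1.3769359)/15 = 1.3536036
R_{3,2} = 1.3486105 + (1.3486105 − 1.3550619)/15 = 1.3481804
R_{3,3} = 1.3481804 + (1.3481804 − 1.3536036)/63 = 1.3480943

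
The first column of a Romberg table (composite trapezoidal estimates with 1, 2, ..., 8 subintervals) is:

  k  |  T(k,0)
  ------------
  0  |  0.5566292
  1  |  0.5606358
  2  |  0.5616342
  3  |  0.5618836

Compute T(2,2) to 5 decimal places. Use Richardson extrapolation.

Richardson extrapolation on the trapezoidal column (denominator 4−1=3):
T(1,1) = 0.5606358 + (0.5606358 − 0.5566292)/3 = 0.5619713
T(2,1) = 0.5616342 + (0.5616342 − 0.5606358)/3 = 0.5619670
T(2,2) = (16·0.5619670 − 0.5619713) / 15 = 0.5619667

0.56197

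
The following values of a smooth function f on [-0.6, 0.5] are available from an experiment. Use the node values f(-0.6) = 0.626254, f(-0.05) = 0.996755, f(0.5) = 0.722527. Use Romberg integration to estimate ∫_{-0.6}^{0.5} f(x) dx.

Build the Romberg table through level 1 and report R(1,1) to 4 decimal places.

0.9782

R(0,0) (trapezoid, 1 panel, h=1.1000): 0.741830
R(1,0) (trapezoid, 2 panels, h=0.5500): 0.919130
R(1,1) = 0.919130 + (0.919130 − 0.741830)/3 = 0.978230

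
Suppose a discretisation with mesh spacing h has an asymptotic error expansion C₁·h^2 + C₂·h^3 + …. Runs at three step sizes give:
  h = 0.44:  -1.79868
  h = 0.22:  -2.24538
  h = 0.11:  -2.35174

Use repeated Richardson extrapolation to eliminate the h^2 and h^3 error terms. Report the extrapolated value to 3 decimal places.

First eliminate the h^2 term (factor 2^2 = 4):
  B₁ = (4·(-2.24538) − (-1.79868))/3 = -2.39428
  B₂ = (4·(-2.35174) − (-2.24538))/3 = -2.38719
Then eliminate the h^3 term (factor 2^3 = 8):
  (8·(-2.38719) − (-2.39428))/7 = -2.38618

-2.386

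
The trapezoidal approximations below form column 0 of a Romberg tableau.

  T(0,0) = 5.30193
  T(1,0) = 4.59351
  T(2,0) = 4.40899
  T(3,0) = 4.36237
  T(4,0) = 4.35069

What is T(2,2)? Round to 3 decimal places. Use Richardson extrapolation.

4.347

T(1,1) = (4·4.59351 − 5.30193) / 3 = 4.35737
T(2,1) = 4.40899 + (4.40899 − 4.59351)/3 = 4.34748
T(2,2) = (16·4.34748 − 4.35737) / 15 = 4.34682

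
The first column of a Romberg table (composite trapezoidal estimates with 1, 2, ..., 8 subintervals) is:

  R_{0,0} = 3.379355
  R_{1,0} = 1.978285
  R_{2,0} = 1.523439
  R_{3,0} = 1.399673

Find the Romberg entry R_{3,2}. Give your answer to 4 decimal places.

1.3575

Richardson extrapolation on the trapezoidal column (denominator 4−1=3):
R_{2,1} = (4·1.523439 − 1.978285) / 3 = 1.371824
R_{3,1} = 1.399673 + (1.399673 − 1.523439)/3 = 1.358418
R_{3,2} = (16·1.358418 − 1.371824) / 15 = 1.357524
(Column j=1 coincides with Simpson's rule on the same nodes.)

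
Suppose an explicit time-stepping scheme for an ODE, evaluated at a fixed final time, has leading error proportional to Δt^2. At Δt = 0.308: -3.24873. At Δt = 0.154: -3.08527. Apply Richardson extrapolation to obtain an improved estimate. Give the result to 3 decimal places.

The leading error scales as Δt^2; refining by a factor of 2 reduces it by 2^2 = 4.
Extrapolated value = (4·A(Δt/2) − A(Δt)) / (4 − 1)
= (4·(-3.08527) − (-3.24873)) / 3
= -9.09235 / 3 = -3.03078

-3.031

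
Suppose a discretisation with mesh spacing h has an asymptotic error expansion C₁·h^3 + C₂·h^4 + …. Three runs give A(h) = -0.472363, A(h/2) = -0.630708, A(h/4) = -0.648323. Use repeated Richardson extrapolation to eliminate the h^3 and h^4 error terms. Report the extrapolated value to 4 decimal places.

-0.6507

First eliminate the h^3 term (factor 2^3 = 8):
  B₁ = (8·(-0.630708) − (-0.472363))/7 = -0.653329
  B₂ = (8·(-0.648323) − (-0.630708))/7 = -0.650839
Then eliminate the h^4 term (factor 2^4 = 16):
  (16·(-0.650839) − (-0.653329))/15 = -0.650673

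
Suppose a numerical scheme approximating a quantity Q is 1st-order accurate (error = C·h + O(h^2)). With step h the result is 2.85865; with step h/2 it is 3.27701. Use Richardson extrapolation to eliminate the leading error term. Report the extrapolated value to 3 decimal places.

3.695

The leading error scales as h; refining by a factor of 2 reduces it by 2^1 = 2.
Extrapolated value = (2·A(h/2) − A(h)) / (2 − 1)
= (2·3.27701 − 2.85865) / 1
= 3.69537 / 1 = 3.69537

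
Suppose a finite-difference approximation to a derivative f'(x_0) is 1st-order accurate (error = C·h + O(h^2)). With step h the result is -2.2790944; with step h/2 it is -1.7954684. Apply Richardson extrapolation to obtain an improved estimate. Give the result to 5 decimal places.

-1.31184

The leading error scales as h; refining by a factor of 2 reduces it by 2^1 = 2.
Extrapolated value = (2·A(h/2) − A(h)) / (2 − 1)
= (2·(-1.7954684) − (-2.2790944)) / 1
= -1.3118424 / 1 = -1.3118424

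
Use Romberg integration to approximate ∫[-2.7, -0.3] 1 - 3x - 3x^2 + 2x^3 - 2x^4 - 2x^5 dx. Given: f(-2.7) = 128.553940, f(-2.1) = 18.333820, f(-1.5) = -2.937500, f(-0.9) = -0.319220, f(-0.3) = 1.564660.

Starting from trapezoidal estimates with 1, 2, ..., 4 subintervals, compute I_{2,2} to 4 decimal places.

38.7213

I_{0,0} (trapezoid, 1 panel, h=2.4000): 156.142320
I_{1,0} (trapezoid, 2 panels, h=1.2000): 74.546160
I_{2,0} (trapezoid, 4 panels, h=0.6000): 48.081840
I_{1,1} = 74.546160 + (74.546160 − 156.142320)/3 = 47.347440
I_{2,1} = 48.081840 + (48.081840 − 74.546160)/3 = 39.260400
I_{2,2} = 39.260400 + (39.260400 − 47.347440)/15 = 38.721264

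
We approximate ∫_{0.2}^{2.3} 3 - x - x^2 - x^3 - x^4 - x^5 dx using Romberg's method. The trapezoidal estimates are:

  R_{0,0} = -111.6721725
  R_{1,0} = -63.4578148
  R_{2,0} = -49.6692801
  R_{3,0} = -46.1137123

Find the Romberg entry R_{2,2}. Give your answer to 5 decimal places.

-44.91888

Richardson extrapolation on the trapezoidal column (denominator 4−1=3):
R_{1,1} = (4·(-63.4578148) − (-111.6721725)) / 3 = -47.3863622
R_{2,1} = -49.6692801 + (-49.6692801 − (-63.4578148))/3 = -45.0731019
R_{2,2} = -45.0731019 + (-45.0731019 − (-47.3863622))/15 = -44.9188845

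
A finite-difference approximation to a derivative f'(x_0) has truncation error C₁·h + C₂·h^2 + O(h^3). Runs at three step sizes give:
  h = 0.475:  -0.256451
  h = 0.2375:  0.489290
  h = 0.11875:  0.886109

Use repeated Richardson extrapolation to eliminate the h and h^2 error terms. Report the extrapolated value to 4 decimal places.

First eliminate the h term (factor 2^1 = 2):
  B₁ = (2·0.489290 − (-0.256451))/1 = 1.235031
  B₂ = (2·0.886109 − 0.489290)/1 = 1.282928
Then eliminate the h^2 term (factor 2^2 = 4):
  (4·1.282928 − 1.235031)/3 = 1.298894

1.2989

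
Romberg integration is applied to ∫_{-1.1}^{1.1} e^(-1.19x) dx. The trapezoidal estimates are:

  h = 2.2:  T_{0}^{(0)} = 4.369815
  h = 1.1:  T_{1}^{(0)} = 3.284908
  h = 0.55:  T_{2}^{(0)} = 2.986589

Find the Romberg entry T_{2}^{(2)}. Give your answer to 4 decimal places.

T_{1}^{(1)} = (4·3.284908 − 4.369815) / 3 = 2.923272
T_{2}^{(1)} = (4·2.986589 − 3.284908) / 3 = 2.887149
T_{2}^{(2)} = (16·2.887149 − 2.923272) / 15 = 2.884741

2.8847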